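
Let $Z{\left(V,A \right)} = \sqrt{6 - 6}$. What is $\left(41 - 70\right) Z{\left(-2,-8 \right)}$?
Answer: $0$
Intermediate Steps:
$Z{\left(V,A \right)} = 0$ ($Z{\left(V,A \right)} = \sqrt{0} = 0$)
$\left(41 - 70\right) Z{\left(-2,-8 \right)} = \left(41 - 70\right) 0 = \left(-29\right) 0 = 0$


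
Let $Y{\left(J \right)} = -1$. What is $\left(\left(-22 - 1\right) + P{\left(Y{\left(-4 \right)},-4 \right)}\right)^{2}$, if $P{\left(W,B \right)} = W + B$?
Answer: $784$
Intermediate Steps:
$P{\left(W,B \right)} = B + W$
$\left(\left(-22 - 1\right) + P{\left(Y{\left(-4 \right)},-4 \right)}\right)^{2} = \left(\left(-22 - 1\right) - 5\right)^{2} = \left(-23 - 5\right)^{2} = \left(-28\right)^{2} = 784$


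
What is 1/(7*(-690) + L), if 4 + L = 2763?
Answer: -1/2071 ≈ -0.00048286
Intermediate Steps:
L = 2759 (L = -4 + 2763 = 2759)
1/(7*(-690) + L) = 1/(7*(-690) + 2759) = 1/(-4830 + 2759) = 1/(-2071) = -1/2071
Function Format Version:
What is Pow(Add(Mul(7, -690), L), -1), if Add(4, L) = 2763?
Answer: Rational(-1, 2071) ≈ -0.00048286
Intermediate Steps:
L = 2759 (L = Add(-4, 2763) = 2759)
Pow(Add(Mul(7, -690), L), -1) = Pow(Add(Mul(7, -690), 2759), -1) = Pow(Add(-4830, 2759), -1) = Pow(-2071, -1) = Rational(-1, 2071)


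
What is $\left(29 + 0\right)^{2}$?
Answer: $841$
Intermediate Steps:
$\left(29 + 0\right)^{2} = 29^{2} = 841$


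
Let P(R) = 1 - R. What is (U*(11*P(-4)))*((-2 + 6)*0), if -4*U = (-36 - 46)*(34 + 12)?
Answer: 0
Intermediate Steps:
U = 943 (U = -(-36 - 46)*(34 + 12)/4 = -(-41)*46/2 = -¼*(-3772) = 943)
(U*(11*P(-4)))*((-2 + 6)*0) = (943*(11*(1 - 1*(-4))))*((-2 + 6)*0) = (943*(11*(1 + 4)))*(4*0) = (943*(11*5))*0 = (943*55)*0 = 51865*0 = 0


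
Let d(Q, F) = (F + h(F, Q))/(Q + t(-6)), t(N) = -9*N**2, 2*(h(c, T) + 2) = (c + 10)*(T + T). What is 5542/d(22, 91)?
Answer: -1673684/2311 ≈ -724.22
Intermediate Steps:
h(c, T) = -2 + T*(10 + c) (h(c, T) = -2 + ((c + 10)*(T + T))/2 = -2 + ((10 + c)*(2*T))/2 = -2 + (2*T*(10 + c))/2 = -2 + T*(10 + c))
d(Q, F) = (-2 + F + 10*Q + F*Q)/(-324 + Q) (d(Q, F) = (F + (-2 + 10*Q + Q*F))/(Q - 9*(-6)**2) = (F + (-2 + 10*Q + F*Q))/(Q - 9*36) = (-2 + F + 10*Q + F*Q)/(Q - 324) = (-2 + F + 10*Q + F*Q)/(-324 + Q))
5542/d(22, 91) = 5542/(((-2 + 91 + 10*22 + 91*22)/(-324 + 22))) = 5542/(((-2 + 91 + 220 + 2002)/(-302))) = 5542/((-1/302*2311)) = 5542/(-2311/302) = 5542*(-302/2311) = -1673684/2311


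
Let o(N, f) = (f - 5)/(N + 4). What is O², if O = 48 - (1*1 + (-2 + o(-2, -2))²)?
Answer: 4489/16 ≈ 280.56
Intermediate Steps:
o(N, f) = (-5 + f)/(4 + N)
O = 67/4 (O = 48 - (1*1 + (-2 + (-5 - 2)/(4 - 2))²) = 48 - (1 + (-2 - 7/2)²) = 48 - (1 + (-11/2)²) = 48 - (1 + 121/4) = 48 - 1*125/4 = 48 - 125/4 = 67/4 ≈ 16.750)
O² = (67/4)² = 4489/16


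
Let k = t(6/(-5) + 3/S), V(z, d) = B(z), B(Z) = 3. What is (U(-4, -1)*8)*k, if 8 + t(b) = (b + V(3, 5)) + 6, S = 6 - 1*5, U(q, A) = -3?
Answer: -336/5 ≈ -67.200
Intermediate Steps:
S = 1 (S = 6 - 5 = 1)
V(z, d) = 3
t(b) = 1 + b (t(b) = -8 + ((b + 3) + 6) = -8 + ((3 + b) + 6) = -8 + (9 + b) = 1 + b)
k = 14/5 (k = 1 + (6/(-5) + 3/1) = 1 + (6*(-⅕) + 3*1) = 1 + (-6/5 + 3) = 1 + 9/5 = 14/5 ≈ 2.8000)
(U(-4, -1)*8)*k = -3*8*(14/5) = -24*14/5 = -336/5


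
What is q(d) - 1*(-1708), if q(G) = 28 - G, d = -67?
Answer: 1803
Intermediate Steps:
q(d) - 1*(-1708) = (28 - 1*(-67)) - 1*(-1708) = (28 + 67) + 1708 = 95 + 1708 = 1803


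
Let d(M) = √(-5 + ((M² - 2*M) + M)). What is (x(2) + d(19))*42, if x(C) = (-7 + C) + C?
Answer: -126 + 42*√337 ≈ 645.02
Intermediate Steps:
x(C) = -7 + 2*C
d(M) = √(-5 + M² - M) (d(M) = √(-5 + (M² - M)) = √(-5 + M² - M))
(x(2) + d(19))*42 = ((-7 + 2*2) + √(-5 + 19² - 1*19))*42 = ((-7 + 4) + √(-5 + 361 - 19))*42 = (-3 + √337)*42 = -126 + 42*√337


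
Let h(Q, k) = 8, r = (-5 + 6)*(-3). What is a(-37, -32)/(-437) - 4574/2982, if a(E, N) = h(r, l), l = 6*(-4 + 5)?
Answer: -1011347/651567 ≈ -1.5522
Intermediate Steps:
r = -3 (r = 1*(-3) = -3)
l = 6 (l = 6*1 = 6)
a(E, N) = 8
a(-37, -32)/(-437) - 4574/2982 = 8/(-437) - 4574/2982 = 8*(-1/437) - 4574*1/2982 = -8/437 - 2287/1491 = -1011347/651567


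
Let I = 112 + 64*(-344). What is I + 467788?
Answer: 445884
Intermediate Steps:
I = -21904 (I = 112 - 22016 = -21904)
I + 467788 = -21904 + 467788 = 445884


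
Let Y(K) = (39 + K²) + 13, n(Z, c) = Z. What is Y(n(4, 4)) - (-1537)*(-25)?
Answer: -38357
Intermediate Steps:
Y(K) = 52 + K²
Y(n(4, 4)) - (-1537)*(-25) = (52 + 4²) - (-1537)*(-25) = (52 + 16) - 1*38425 = 68 - 38425 = -38357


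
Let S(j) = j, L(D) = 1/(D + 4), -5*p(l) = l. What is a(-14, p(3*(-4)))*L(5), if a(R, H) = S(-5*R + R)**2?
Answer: 3136/9 ≈ 348.44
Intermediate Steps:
p(l) = -l/5
L(D) = 1/(4 + D)
a(R, H) = 16*R**2 (a(R, H) = (-5*R + R)**2 = (-4*R)**2 = 16*R**2)
a(-14, p(3*(-4)))*L(5) = (16*(-14)**2)/(4 + 5) = (16*196)/9 = 3136*(1/9) = 3136/9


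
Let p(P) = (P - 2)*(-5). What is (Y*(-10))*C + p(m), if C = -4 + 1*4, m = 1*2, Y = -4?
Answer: 0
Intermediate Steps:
m = 2
p(P) = 10 - 5*P (p(P) = (-2 + P)*(-5) = 10 - 5*P)
C = 0 (C = -4 + 4 = 0)
(Y*(-10))*C + p(m) = -4*(-10)*0 + (10 - 5*2) = 40*0 + (10 - 10) = 0 + 0 = 0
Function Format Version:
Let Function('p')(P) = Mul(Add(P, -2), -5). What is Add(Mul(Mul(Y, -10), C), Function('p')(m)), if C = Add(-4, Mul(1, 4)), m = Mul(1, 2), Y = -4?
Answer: 0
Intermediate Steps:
m = 2
Function('p')(P) = Add(10, Mul(-5, P)) (Function('p')(P) = Mul(Add(-2, P), -5) = Add(10, Mul(-5, P)))
C = 0 (C = Add(-4, 4) = 0)
Add(Mul(Mul(Y, -10), C), Function('p')(m)) = Add(Mul(Mul(-4, -10), 0), Add(10, Mul(-5, 2))) = Add(Mul(40, 0), Add(10, -10)) = Add(0, 0) = 0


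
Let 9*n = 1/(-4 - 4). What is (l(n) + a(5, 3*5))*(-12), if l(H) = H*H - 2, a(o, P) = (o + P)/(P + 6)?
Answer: 38009/3024 ≈ 12.569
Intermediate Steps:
a(o, P) = (P + o)/(6 + P)
n = -1/72 (n = 1/(9*(-4 - 4)) = (⅑)/(-8) = (⅑)*(-⅛) = -1/72 ≈ -0.013889)
l(H) = -2 + H² (l(H) = H² - 2 = -2 + H²)
(l(n) + a(5, 3*5))*(-12) = ((-2 + (-1/72)²) + (3*5 + 5)/(6 + 3*5))*(-12) = ((-2 + 1/5184) + (15 + 5)/(6 + 15))*(-12) = (-10367/5184 + 20/21)*(-12) = -38009/36288*(-12) = 38009/3024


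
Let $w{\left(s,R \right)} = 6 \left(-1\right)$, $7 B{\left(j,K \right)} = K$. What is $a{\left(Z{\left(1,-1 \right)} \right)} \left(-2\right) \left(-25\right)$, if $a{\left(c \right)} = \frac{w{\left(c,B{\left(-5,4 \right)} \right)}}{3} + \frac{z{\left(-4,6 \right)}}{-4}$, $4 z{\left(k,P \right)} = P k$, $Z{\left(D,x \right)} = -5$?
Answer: $-25$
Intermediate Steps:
$B{\left(j,K \right)} = \frac{K}{7}$
$w{\left(s,R \right)} = -6$
$z{\left(k,P \right)} = \frac{P k}{4}$
$a{\left(c \right)} = - \frac{1}{2}$ ($a{\left(c \right)} = - \frac{6}{3} + \frac{\frac{1}{4} \cdot 6 \left(-4\right)}{-4} = \left(-6\right) \frac{1}{3} - - \frac{3}{2} = -2 + \frac{3}{2} = - \frac{1}{2}$)
$a{\left(Z{\left(1,-1 \right)} \right)} \left(-2\right) \left(-25\right) = \left(- \frac{1}{2}\right) \left(-2\right) \left(-25\right) = 1 \left(-25\right) = -25$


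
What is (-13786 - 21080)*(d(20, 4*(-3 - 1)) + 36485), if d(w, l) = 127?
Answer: -1276513992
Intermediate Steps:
(-13786 - 21080)*(d(20, 4*(-3 - 1)) + 36485) = (-13786 - 21080)*(127 + 36485) = -34866*36612 = -1276513992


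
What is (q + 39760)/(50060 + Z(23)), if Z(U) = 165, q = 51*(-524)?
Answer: 13036/50225 ≈ 0.25955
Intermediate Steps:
q = -26724
(q + 39760)/(50060 + Z(23)) = (-26724 + 39760)/(50060 + 165) = 13036/50225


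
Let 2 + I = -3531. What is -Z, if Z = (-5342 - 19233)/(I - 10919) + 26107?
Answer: -377322939/14452 ≈ -26109.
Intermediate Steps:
I = -3533 (I = -2 - 3531 = -3533)
Z = 377322939/14452 (Z = (-5342 - 19233)/(-3533 - 10919) + 26107 = -24575/(-14452) + 26107 = -24575*(-1/14452) + 26107 = 24575/14452 + 26107 = 377322939/14452 ≈ 26109.)
-Z = -1*377322939/14452 = -377322939/14452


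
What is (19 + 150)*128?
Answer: 21632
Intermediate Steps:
(19 + 150)*128 = 169*128 = 21632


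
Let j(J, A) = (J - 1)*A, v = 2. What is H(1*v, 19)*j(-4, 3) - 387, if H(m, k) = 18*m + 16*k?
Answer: -5487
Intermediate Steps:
j(J, A) = A*(-1 + J) (j(J, A) = (-1 + J)*A = A*(-1 + J))
H(m, k) = 16*k + 18*m
H(1*v, 19)*j(-4, 3) - 387 = (16*19 + 18*(1*2))*(3*(-1 - 4)) - 387 = (304 + 18*2)*(3*(-5)) - 387 = (304 + 36)*(-15) - 387 = 340*(-15) - 387 = -5100 - 387 = -5487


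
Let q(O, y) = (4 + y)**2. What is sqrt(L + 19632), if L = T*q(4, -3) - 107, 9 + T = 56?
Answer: 2*sqrt(4893) ≈ 139.90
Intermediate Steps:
T = 47 (T = -9 + 56 = 47)
L = -60 (L = 47*(4 - 3)**2 - 107 = 47*1**2 - 107 = 47*1 - 107 = 47 - 107 = -60)
sqrt(L + 19632) = sqrt(-60 + 19632) = sqrt(19572) = 2*sqrt(4893)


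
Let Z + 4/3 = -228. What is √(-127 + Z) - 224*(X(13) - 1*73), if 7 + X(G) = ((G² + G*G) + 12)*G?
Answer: -1001280 + I*√3207/3 ≈ -1.0013e+6 + 18.877*I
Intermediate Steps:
Z = -688/3 (Z = -4/3 - 228 = -688/3 ≈ -229.33)
X(G) = -7 + G*(12 + 2*G²) (X(G) = -7 + ((G² + G*G) + 12)*G = -7 + ((G² + G²) + 12)*G = -7 + (2*G² + 12)*G = -7 + (12 + 2*G²)*G = -7 + G*(12 + 2*G²))
√(-127 + Z) - 224*(X(13) - 1*73) = √(-127 - 688/3) - 224*((-7 + 2*13³ + 12*13) - 1*73) = √(-1069/3) - 224*((-7 + 2*2197 + 156) - 73) = I*√3207/3 - 224*((-7 + 4394 + 156) - 73) = I*√3207/3 - 224*(4543 - 73) = I*√3207/3 - 224*4470 = I*√3207/3 - 1001280 = -1001280 + I*√3207/3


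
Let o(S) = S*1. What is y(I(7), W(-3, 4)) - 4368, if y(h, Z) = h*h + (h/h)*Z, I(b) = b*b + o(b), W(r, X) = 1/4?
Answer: -4927/4 ≈ -1231.8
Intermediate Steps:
W(r, X) = ¼
o(S) = S
I(b) = b + b² (I(b) = b*b + b = b² + b = b + b²)
y(h, Z) = Z + h² (y(h, Z) = h² + 1*Z = h² + Z = Z + h²)
y(I(7), W(-3, 4)) - 4368 = (¼ + (7*(1 + 7))²) - 4368 = (¼ + (7*8)²) - 4368 = (¼ + 56²) - 4368 = (¼ + 3136) - 4368 = 12545/4 - 4368 = -4927/4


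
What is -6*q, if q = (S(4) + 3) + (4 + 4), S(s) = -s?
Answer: -42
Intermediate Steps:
q = 7 (q = (-1*4 + 3) + (4 + 4) = (-4 + 3) + 8 = -1 + 8 = 7)
-6*q = -6*7 = -42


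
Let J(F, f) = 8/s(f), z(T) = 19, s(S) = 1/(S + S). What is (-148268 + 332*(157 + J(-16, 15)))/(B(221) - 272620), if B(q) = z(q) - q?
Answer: 8232/136411 ≈ 0.060347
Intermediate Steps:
s(S) = 1/(2*S)
J(F, f) = 16*f (J(F, f) = 8/((1/(2*f))) = 8*(2*f) = 16*f)
B(q) = 19 - q
(-148268 + 332*(157 + J(-16, 15)))/(B(221) - 272620) = (-148268 + 332*(157 + 16*15))/((19 - 1*221) - 272620) = (-148268 + 332*(157 + 240))/((19 - 221) - 272620) = (-148268 + 332*397)/(-202 - 272620) = (-148268 + 131804)/(-272822) = -16464*(-1/272822) = 8232/136411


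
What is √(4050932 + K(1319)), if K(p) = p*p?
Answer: 17*√20037 ≈ 2406.4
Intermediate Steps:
K(p) = p²
√(4050932 + K(1319)) = √(4050932 + 1319²) = √(4050932 + 1739761) = √5790693 = 17*√20037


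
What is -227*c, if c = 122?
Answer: -27694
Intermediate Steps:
-227*c = -227*122 = -27694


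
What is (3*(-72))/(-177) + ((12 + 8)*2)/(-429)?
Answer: 28528/25311 ≈ 1.1271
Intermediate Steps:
(3*(-72))/(-177) + ((12 + 8)*2)/(-429) = -216*(-1/177) + (20*2)*(-1/429) = 72/59 + 40*(-1/429) = 72/59 - 40/429 = 28528/25311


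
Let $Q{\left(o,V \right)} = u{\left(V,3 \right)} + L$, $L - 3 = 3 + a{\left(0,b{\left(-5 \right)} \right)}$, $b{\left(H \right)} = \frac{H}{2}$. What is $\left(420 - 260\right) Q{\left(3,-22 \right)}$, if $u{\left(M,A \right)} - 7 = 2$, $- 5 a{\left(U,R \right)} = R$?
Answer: $2480$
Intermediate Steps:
$b{\left(H \right)} = \frac{H}{2}$ ($b{\left(H \right)} = H \frac{1}{2} = \frac{H}{2}$)
$a{\left(U,R \right)} = - \frac{R}{5}$
$u{\left(M,A \right)} = 9$ ($u{\left(M,A \right)} = 7 + 2 = 9$)
$L = \frac{13}{2}$ ($L = 3 + \left(3 - \frac{\frac{1}{2} \left(-5\right)}{5}\right) = 3 + \left(3 - - \frac{1}{2}\right) = 3 + \left(3 + \frac{1}{2}\right) = 3 + \frac{7}{2} = \frac{13}{2} \approx 6.5$)
$Q{\left(o,V \right)} = \frac{31}{2}$ ($Q{\left(o,V \right)} = 9 + \frac{13}{2} = \frac{31}{2}$)
$\left(420 - 260\right) Q{\left(3,-22 \right)} = \left(420 - 260\right) \frac{31}{2} = 160 \cdot \frac{31}{2} = 2480$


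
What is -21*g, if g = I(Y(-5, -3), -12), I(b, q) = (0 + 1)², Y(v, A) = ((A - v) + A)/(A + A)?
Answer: -21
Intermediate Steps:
Y(v, A) = (-v + 2*A)/(2*A) (Y(v, A) = (-v + 2*A)/((2*A)) = (-v + 2*A)*(1/(2*A)) = (-v + 2*A)/(2*A))
I(b, q) = 1 (I(b, q) = 1² = 1)
g = 1
-21*g = -21*1 = -21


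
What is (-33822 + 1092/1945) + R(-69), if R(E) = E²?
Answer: -56522553/1945 ≈ -29060.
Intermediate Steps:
(-33822 + 1092/1945) + R(-69) = (-33822 + 1092/1945) + (-69)² = (-33822 + 1092*(1/1945)) + 4761 = (-33822 + 1092/1945) + 4761 = -65782698/1945 + 4761 = -56522553/1945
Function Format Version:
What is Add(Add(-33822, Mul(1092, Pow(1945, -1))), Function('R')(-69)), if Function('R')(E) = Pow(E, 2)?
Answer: Rational(-56522553, 1945) ≈ -29060.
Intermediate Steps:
Add(Add(-33822, Mul(1092, Pow(1945, -1))), Function('R')(-69)) = Add(Add(-33822, Mul(1092, Pow(1945, -1))), Pow(-69, 2)) = Add(Add(-33822, Mul(1092, Rational(1, 1945))), 4761) = Add(Add(-33822, Rational(1092, 1945)), 4761) = Add(Rational(-65782698, 1945), 4761) = Rational(-56522553, 1945)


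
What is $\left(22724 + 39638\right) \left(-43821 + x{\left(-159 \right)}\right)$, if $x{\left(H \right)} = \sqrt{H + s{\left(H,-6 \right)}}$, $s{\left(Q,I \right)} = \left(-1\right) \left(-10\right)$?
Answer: $-2732765202 + 62362 i \sqrt{149} \approx -2.7328 \cdot 10^{9} + 7.6123 \cdot 10^{5} i$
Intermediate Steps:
$s{\left(Q,I \right)} = 10$
$x{\left(H \right)} = \sqrt{10 + H}$ ($x{\left(H \right)} = \sqrt{H + 10} = \sqrt{10 + H}$)
$\left(22724 + 39638\right) \left(-43821 + x{\left(-159 \right)}\right) = \left(22724 + 39638\right) \left(-43821 + \sqrt{10 - 159}\right) = 62362 \left(-43821 + \sqrt{-149}\right) = 62362 \left(-43821 + i \sqrt{149}\right) = -2732765202 + 62362 i \sqrt{149}$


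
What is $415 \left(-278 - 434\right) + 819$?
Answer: $-294661$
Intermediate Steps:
$415 \left(-278 - 434\right) + 819 = 415 \left(-712\right) + 819 = -295480 + 819 = -294661$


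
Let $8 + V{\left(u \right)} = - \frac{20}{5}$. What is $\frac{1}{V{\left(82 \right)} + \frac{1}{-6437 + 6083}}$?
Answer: $- \frac{354}{4249} \approx -0.083314$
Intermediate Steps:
$V{\left(u \right)} = -12$ ($V{\left(u \right)} = -8 - \frac{20}{5} = -8 - 4 = -12$)
$\frac{1}{V{\left(82 \right)} + \frac{1}{-6437 + 6083}} = \frac{1}{-12 + \frac{1}{-6437 + 6083}} = \frac{1}{-12 + \frac{1}{-354}} = \frac{1}{-12 - \frac{1}{354}} = \frac{1}{- \frac{4249}{354}} = - \frac{354}{4249}$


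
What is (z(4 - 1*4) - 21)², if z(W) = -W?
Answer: 441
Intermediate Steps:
(z(4 - 1*4) - 21)² = (-(4 - 1*4) - 21)² = (-(4 - 4) - 21)² = (-1*0 - 21)² = (0 - 21)² = (-21)² = 441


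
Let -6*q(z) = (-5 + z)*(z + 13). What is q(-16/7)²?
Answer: 1625625/9604 ≈ 169.27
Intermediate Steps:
q(z) = -(-5 + z)*(13 + z)/6 (q(z) = -(-5 + z)*(z + 13)/6 = -(-5 + z)*(13 + z)/6)
q(-16/7)² = (65/6 - (-64)/(3*7) - (-16/7)²/6)² = (65/6 - (-64)/(3*7) - (-16*⅐)²/6)² = (65/6 - 4/3*(-16/7) - (-16/7)²/6)² = (65/6 + 64/21 - ⅙*256/49)² = (65/6 + 64/21 - 128/147)² = (1275/98)² = 1625625/9604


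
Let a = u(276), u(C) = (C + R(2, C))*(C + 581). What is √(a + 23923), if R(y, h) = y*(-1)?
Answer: 111*√21 ≈ 508.67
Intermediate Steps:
R(y, h) = -y
u(C) = (-2 + C)*(581 + C) (u(C) = (C - 1*2)*(C + 581) = (C - 2)*(581 + C) = (-2 + C)*(581 + C))
a = 234818 (a = -1162 + 276² + 579*276 = -1162 + 76176 + 159804 = 234818)
√(a + 23923) = √(234818 + 23923) = √258741 = 111*√21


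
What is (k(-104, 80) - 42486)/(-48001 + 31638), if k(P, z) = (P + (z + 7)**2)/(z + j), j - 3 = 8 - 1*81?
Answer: 83479/32726 ≈ 2.5508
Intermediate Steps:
j = -70 (j = 3 + (8 - 1*81) = 3 + (8 - 81) = 3 - 73 = -70)
k(P, z) = (P + (7 + z)**2)/(-70 + z) (k(P, z) = (P + (z + 7)**2)/(z - 70) = (P + (7 + z)**2)/(-70 + z))
(k(-104, 80) - 42486)/(-48001 + 31638) = ((-104 + (7 + 80)**2)/(-70 + 80) - 42486)/(-48001 + 31638) = ((-104 + 87**2)/10 - 42486)/(-16363) = ((-104 + 7569)/10 - 42486)*(-1/16363) = ((1/10)*7465 - 42486)*(-1/16363) = (1493/2 - 42486)*(-1/16363) = -83479/2*(-1/16363) = 83479/32726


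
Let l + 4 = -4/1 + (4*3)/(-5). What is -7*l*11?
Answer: 4004/5 ≈ 800.80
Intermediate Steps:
l = -52/5 (l = -4 + (-4/1 + (4*3)/(-5)) = -4 + (-4*1 + 12*(-1/5)) = -4 + (-4 - 12/5) = -4 - 32/5 = -52/5 ≈ -10.400)
-7*l*11 = -7*(-52/5)*11 = (364/5)*11 = 4004/5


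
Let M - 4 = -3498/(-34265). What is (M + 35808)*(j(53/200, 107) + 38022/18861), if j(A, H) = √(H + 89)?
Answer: 11232665651016/19584005 ≈ 5.7356e+5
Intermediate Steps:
M = 12778/3115 (M = 4 - 3498/(-34265) = 4 - 3498*(-1/34265) = 4 + 318/3115 = 12778/3115 ≈ 4.1021)
j(A, H) = √(89 + H)
(M + 35808)*(j(53/200, 107) + 38022/18861) = (12778/3115 + 35808)*(√(89 + 107) + 38022/18861) = 111554698*(√196 + 38022*(1/18861))/3115 = 111554698*(14 + 12674/6287)/3115 = (111554698/3115)*(100692/6287) = 11232665651016/19584005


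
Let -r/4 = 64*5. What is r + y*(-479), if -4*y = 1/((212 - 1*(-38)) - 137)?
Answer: -578081/452 ≈ -1278.9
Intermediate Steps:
r = -1280 (r = -256*5 = -4*320 = -1280)
y = -1/452 (y = -1/(4*((212 - 1*(-38)) - 137)) = -1/(4*((212 + 38) - 137)) = -1/(4*(250 - 137)) = -1/4/113 = -1/4*1/113 = -1/452 ≈ -0.0022124)
r + y*(-479) = -1280 - 1/452*(-479) = -1280 + 479/452 = -578081/452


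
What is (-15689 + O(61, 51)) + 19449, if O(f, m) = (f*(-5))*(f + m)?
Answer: -30400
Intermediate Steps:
O(f, m) = -5*f*(f + m) (O(f, m) = (-5*f)*(f + m) = -5*f*(f + m))
(-15689 + O(61, 51)) + 19449 = (-15689 - 5*61*(61 + 51)) + 19449 = (-15689 - 5*61*112) + 19449 = (-15689 - 34160) + 19449 = -49849 + 19449 = -30400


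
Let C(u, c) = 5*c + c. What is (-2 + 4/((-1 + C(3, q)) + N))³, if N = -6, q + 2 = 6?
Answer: -27000/4913 ≈ -5.4956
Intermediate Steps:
q = 4 (q = -2 + 6 = 4)
C(u, c) = 6*c
(-2 + 4/((-1 + C(3, q)) + N))³ = (-2 + 4/((-1 + 6*4) - 6))³ = (-2 + 4/((-1 + 24) - 6))³ = (-2 + 4/(23 - 6))³ = (-2 + 4/17)³ = (-30/17)³ = -27000/4913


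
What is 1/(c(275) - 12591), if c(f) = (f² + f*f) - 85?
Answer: 1/138574 ≈ 7.2164e-6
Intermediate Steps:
c(f) = -85 + 2*f² (c(f) = (f² + f²) - 85 = 2*f² - 85 = -85 + 2*f²)
1/(c(275) - 12591) = 1/((-85 + 2*275²) - 12591) = 1/((-85 + 2*75625) - 12591) = 1/((-85 + 151250) - 12591) = 1/(151165 - 12591) = 1/138574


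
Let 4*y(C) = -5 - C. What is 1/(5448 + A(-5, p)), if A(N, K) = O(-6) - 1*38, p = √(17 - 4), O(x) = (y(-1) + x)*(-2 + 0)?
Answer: 1/5424 ≈ 0.00018437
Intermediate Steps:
y(C) = -5/4 - C/4 (y(C) = (-5 - C)/4 = -5/4 - C/4)
O(x) = 2 - 2*x (O(x) = ((-5/4 - ¼*(-1)) + x)*(-2 + 0) = ((-5/4 + ¼) + x)*(-2) = (-1 + x)*(-2) = 2 - 2*x)
p = √13 ≈ 3.6056
A(N, K) = -24 (A(N, K) = (2 - 2*(-6)) - 1*38 = (2 + 12) - 38 = 14 - 38 = -24)
1/(5448 + A(-5, p)) = 1/(5448 - 24) = 1/5424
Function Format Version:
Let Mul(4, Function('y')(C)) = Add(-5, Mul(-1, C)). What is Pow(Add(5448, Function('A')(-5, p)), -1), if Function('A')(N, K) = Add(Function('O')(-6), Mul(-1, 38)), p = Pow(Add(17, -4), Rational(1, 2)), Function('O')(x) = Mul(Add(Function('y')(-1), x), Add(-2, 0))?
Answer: Rational(1, 5424) ≈ 0.00018437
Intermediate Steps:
Function('y')(C) = Add(Rational(-5, 4), Mul(Rational(-1, 4), C)) (Function('y')(C) = Mul(Rational(1, 4), Add(-5, Mul(-1, C))) = Add(Rational(-5, 4), Mul(Rational(-1, 4), C)))
Function('O')(x) = Add(2, Mul(-2, x)) (Function('O')(x) = Mul(Add(Add(Rational(-5, 4), Mul(Rational(-1, 4), -1)), x), Add(-2, 0)) = Mul(Add(Add(Rational(-5, 4), Rational(1, 4)), x), -2) = Mul(Add(-1, x), -2) = Add(2, Mul(-2, x)))
p = Pow(13, Rational(1, 2)) ≈ 3.6056
Function('A')(N, K) = -24 (Function('A')(N, K) = Add(Add(2, Mul(-2, -6)), Mul(-1, 38)) = Add(Add(2, 12), -38) = Add(14, -38) = -24)
Pow(Add(5448, Function('A')(-5, p)), -1) = Pow(Add(5448, -24), -1) = Pow(5424, -1) = Rational(1, 5424)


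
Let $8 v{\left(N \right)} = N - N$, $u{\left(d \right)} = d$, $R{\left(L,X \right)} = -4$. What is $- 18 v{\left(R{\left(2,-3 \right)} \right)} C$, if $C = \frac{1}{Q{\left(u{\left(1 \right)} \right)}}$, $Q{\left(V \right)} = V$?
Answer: $0$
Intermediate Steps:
$v{\left(N \right)} = 0$ ($v{\left(N \right)} = \frac{N - N}{8} = \frac{1}{8} \cdot 0 = 0$)
$C = 1$ ($C = 1^{-1} = 1$)
$- 18 v{\left(R{\left(2,-3 \right)} \right)} C = \left(-18\right) 0 \cdot 1 = 0 \cdot 1 = 0$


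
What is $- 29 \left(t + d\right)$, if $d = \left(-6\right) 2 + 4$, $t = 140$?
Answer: $-3828$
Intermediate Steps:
$d = -8$ ($d = -12 + 4 = -8$)
$- 29 \left(t + d\right) = - 29 \left(140 - 8\right) = \left(-29\right) 132 = -3828$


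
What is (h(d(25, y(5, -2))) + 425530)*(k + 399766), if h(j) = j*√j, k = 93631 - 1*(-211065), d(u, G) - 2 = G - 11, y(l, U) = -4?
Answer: 299769714860 - 9158006*I*√13 ≈ 2.9977e+11 - 3.302e+7*I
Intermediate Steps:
d(u, G) = -9 + G (d(u, G) = 2 + (G - 11) = 2 + (-11 + G) = -9 + G)
k = 304696 (k = 93631 + 211065 = 304696)
h(j) = j^(3/2)
(h(d(25, y(5, -2))) + 425530)*(k + 399766) = ((-9 - 4)^(3/2) + 425530)*(304696 + 399766) = ((-13)^(3/2) + 425530)*704462 = (-13*I*√13 + 425530)*704462 = (425530 - 13*I*√13)*704462 = 299769714860 - 9158006*I*√13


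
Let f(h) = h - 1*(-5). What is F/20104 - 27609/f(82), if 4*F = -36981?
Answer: -105877271/333152 ≈ -317.80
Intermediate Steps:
f(h) = 5 + h (f(h) = h + 5 = 5 + h)
F = -36981/4 (F = (¼)*(-36981) = -36981/4 ≈ -9245.3)
F/20104 - 27609/f(82) = -36981/4/20104 - 27609/(5 + 82) = -36981/4*1/20104 - 27609/87 = -5283/11488 - 27609*1/87 = -5283/11488 - 9203/29 = -105877271/333152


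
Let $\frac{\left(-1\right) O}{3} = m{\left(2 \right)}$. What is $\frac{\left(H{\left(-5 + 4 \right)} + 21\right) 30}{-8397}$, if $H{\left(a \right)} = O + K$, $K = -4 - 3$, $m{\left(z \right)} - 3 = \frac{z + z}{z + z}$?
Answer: $- \frac{20}{2799} \approx -0.0071454$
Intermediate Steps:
$m{\left(z \right)} = 4$ ($m{\left(z \right)} = 3 + \frac{z + z}{z + z} = 3 + \frac{2 z}{2 z} = 3 + 2 z \frac{1}{2 z} = 3 + 1 = 4$)
$K = -7$
$O = -12$ ($O = \left(-3\right) 4 = -12$)
$H{\left(a \right)} = -19$ ($H{\left(a \right)} = -12 - 7 = -19$)
$\frac{\left(H{\left(-5 + 4 \right)} + 21\right) 30}{-8397} = \frac{\left(-19 + 21\right) 30}{-8397} = 2 \cdot 30 \left(- \frac{1}{8397}\right) = 60 \left(- \frac{1}{8397}\right) = - \frac{20}{2799}$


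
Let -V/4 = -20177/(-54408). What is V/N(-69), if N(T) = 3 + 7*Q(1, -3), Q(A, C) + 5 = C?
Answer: 20177/720906 ≈ 0.027988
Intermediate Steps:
Q(A, C) = -5 + C
N(T) = -53 (N(T) = 3 + 7*(-5 - 3) = 3 + 7*(-8) = 3 - 56 = -53)
V = -20177/13602 (V = -(-80708)/(-54408) = -(-80708)*(-1)/54408 = -4*20177/54408 = -20177/13602 ≈ -1.4834)
V/N(-69) = -20177/13602/(-53) = -20177/13602*(-1/53) = 20177/720906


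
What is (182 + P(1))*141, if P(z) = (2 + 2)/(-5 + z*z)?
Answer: 25521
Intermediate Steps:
P(z) = 4/(-5 + z²)
(182 + P(1))*141 = (182 + 4/(-5 + 1²))*141 = (182 + 4/(-5 + 1))*141 = (182 + 4/(-4))*141 = (182 + 4*(-¼))*141 = (182 - 1)*141 = 181*141 = 25521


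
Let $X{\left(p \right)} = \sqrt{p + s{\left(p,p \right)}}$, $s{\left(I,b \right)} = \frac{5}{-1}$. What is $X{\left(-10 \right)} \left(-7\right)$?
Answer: $- 7 i \sqrt{15} \approx - 27.111 i$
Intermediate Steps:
$s{\left(I,b \right)} = -5$ ($s{\left(I,b \right)} = 5 \left(-1\right) = -5$)
$X{\left(p \right)} = \sqrt{-5 + p}$ ($X{\left(p \right)} = \sqrt{p - 5} = \sqrt{-5 + p}$)
$X{\left(-10 \right)} \left(-7\right) = \sqrt{-5 - 10} \left(-7\right) = \sqrt{-15} \left(-7\right) = i \sqrt{15} \left(-7\right) = - 7 i \sqrt{15}$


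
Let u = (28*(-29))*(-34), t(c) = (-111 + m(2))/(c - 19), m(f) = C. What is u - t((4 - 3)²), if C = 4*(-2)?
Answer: 496825/18 ≈ 27601.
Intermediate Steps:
C = -8
m(f) = -8
t(c) = -119/(-19 + c) (t(c) = (-111 - 8)/(c - 19) = -119/(-19 + c))
u = 27608 (u = -812*(-34) = 27608)
u - t((4 - 3)²) = 27608 - (-119)/(-19 + (4 - 3)²) = 27608 - (-119)/(-19 + 1²) = 27608 - (-119)/(-19 + 1) = 27608 - (-119)/(-18) = 27608 - (-119)*(-1)/18 = 27608 - 1*119/18 = 27608 - 119/18 = 496825/18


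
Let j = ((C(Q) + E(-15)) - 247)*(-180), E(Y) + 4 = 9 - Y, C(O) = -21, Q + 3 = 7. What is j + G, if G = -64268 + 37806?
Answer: 18178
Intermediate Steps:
Q = 4 (Q = -3 + 7 = 4)
E(Y) = 5 - Y (E(Y) = -4 + (9 - Y) = 5 - Y)
G = -26462
j = 44640 (j = ((-21 + (5 - 1*(-15))) - 247)*(-180) = ((-21 + (5 + 15)) - 247)*(-180) = ((-21 + 20) - 247)*(-180) = (-1 - 247)*(-180) = -248*(-180) = 44640)
j + G = 44640 - 26462 = 18178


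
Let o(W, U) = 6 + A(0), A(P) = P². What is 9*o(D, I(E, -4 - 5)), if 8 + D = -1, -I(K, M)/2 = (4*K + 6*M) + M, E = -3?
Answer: 54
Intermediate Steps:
I(K, M) = -14*M - 8*K (I(K, M) = -2*((4*K + 6*M) + M) = -2*(4*K + 7*M) = -14*M - 8*K)
D = -9 (D = -8 - 1 = -9)
o(W, U) = 6 (o(W, U) = 6 + 0² = 6 + 0 = 6)
9*o(D, I(E, -4 - 5)) = 9*6 = 54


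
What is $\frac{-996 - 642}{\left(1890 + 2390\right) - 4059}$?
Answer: $- \frac{126}{17} \approx -7.4118$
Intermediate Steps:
$\frac{-996 - 642}{\left(1890 + 2390\right) - 4059} = - \frac{1638}{4280 - 4059} = - \frac{1638}{221} = \left(-1638\right) \frac{1}{221} = - \frac{126}{17}$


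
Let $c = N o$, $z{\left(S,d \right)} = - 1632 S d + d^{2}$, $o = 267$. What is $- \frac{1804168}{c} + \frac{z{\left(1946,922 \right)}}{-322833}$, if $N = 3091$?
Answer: $\frac{268368075754484}{29603678489} \approx 9065.4$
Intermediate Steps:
$z{\left(S,d \right)} = d^{2} - 1632 S d$ ($z{\left(S,d \right)} = - 1632 S d + d^{2} = d^{2} - 1632 S d$)
$c = 825297$ ($c = 3091 \cdot 267 = 825297$)
$- \frac{1804168}{c} + \frac{z{\left(1946,922 \right)}}{-322833} = - \frac{1804168}{825297} + \frac{922 \left(922 - 3175872\right)}{-322833} = \left(-1804168\right) \frac{1}{825297} + 922 \left(922 - 3175872\right) \left(- \frac{1}{322833}\right) = - \frac{1804168}{825297} + 922 \left(-3174950\right) \left(- \frac{1}{322833}\right) = - \frac{1804168}{825297} - - \frac{2927303900}{322833} = - \frac{1804168}{825297} + \frac{2927303900}{322833} = \frac{268368075754484}{29603678489}$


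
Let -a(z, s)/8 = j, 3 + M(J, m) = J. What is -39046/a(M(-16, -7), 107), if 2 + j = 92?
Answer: 19523/360 ≈ 54.231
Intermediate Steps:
j = 90 (j = -2 + 92 = 90)
M(J, m) = -3 + J
a(z, s) = -720 (a(z, s) = -8*90 = -720)
-39046/a(M(-16, -7), 107) = -39046/(-720) = -39046*(-1/720) = 19523/360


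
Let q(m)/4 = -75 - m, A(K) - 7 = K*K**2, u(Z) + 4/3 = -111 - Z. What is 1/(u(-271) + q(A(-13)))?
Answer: 3/25856 ≈ 0.00011603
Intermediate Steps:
u(Z) = -337/3 - Z (u(Z) = -4/3 + (-111 - Z) = -337/3 - Z)
A(K) = 7 + K**3 (A(K) = 7 + K*K**2 = 7 + K**3)
q(m) = -300 - 4*m (q(m) = 4*(-75 - m) = -300 - 4*m)
1/(u(-271) + q(A(-13))) = 1/((-337/3 - 1*(-271)) + (-300 - 4*(7 + (-13)**3))) = 1/((-337/3 + 271) + (-300 - 4*(7 - 2197))) = 1/(476/3 + (-300 - 4*(-2190))) = 1/(476/3 + (-300 + 8760)) = 1/(476/3 + 8460) = 1/(25856/3) = 3/25856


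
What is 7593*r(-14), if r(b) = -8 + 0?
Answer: -60744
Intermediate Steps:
r(b) = -8
7593*r(-14) = 7593*(-8) = -60744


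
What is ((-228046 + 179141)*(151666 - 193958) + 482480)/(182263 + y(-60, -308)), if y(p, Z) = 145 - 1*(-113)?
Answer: 2068772740/182521 ≈ 11334.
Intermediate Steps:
y(p, Z) = 258 (y(p, Z) = 145 + 113 = 258)
((-228046 + 179141)*(151666 - 193958) + 482480)/(182263 + y(-60, -308)) = ((-228046 + 179141)*(151666 - 193958) + 482480)/(182263 + 258) = (-48905*(-42292) + 482480)/182521 = (2068290260 + 482480)*(1/182521) = 2068772740*(1/182521) = 2068772740/182521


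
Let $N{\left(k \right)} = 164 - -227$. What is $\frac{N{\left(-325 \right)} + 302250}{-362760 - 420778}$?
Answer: $- \frac{302641}{783538} \approx -0.38625$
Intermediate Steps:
$N{\left(k \right)} = 391$ ($N{\left(k \right)} = 164 + 227 = 391$)
$\frac{N{\left(-325 \right)} + 302250}{-362760 - 420778} = \frac{391 + 302250}{-362760 - 420778} = \frac{302641}{-783538} = 302641 \left(- \frac{1}{783538}\right) = - \frac{302641}{783538}$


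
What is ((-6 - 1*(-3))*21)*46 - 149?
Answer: -3047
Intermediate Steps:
((-6 - 1*(-3))*21)*46 - 149 = ((-6 + 3)*21)*46 - 149 = -3*21*46 - 149 = -63*46 - 149 = -2898 - 149 = -3047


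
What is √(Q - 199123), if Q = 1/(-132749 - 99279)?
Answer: I*√2680045878590115/116014 ≈ 446.23*I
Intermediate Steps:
Q = -1/232028 (Q = 1/(-232028) = -1/232028 ≈ -4.3098e-6)
√(Q - 199123) = √(-1/232028 - 199123) = √(-46202111445/232028) = I*√2680045878590115/116014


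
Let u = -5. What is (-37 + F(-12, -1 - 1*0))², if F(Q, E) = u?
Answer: 1764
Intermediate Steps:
F(Q, E) = -5
(-37 + F(-12, -1 - 1*0))² = (-37 - 5)² = (-42)² = 1764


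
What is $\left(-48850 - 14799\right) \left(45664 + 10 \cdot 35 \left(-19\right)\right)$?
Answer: $-2483202086$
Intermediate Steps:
$\left(-48850 - 14799\right) \left(45664 + 10 \cdot 35 \left(-19\right)\right) = - 63649 \left(45664 + 350 \left(-19\right)\right) = - 63649 \left(45664 - 6650\right) = \left(-63649\right) 39014 = -2483202086$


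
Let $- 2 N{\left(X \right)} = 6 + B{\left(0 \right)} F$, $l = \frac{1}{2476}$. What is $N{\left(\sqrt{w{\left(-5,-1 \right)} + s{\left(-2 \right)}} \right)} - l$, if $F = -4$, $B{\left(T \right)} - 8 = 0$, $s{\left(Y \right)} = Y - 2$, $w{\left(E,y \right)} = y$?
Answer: $\frac{32187}{2476} \approx 13.0$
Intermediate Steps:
$s{\left(Y \right)} = -2 + Y$ ($s{\left(Y \right)} = Y - 2 = -2 + Y$)
$B{\left(T \right)} = 8$ ($B{\left(T \right)} = 8 + 0 = 8$)
$l = \frac{1}{2476} \approx 0.00040388$
$N{\left(X \right)} = 13$ ($N{\left(X \right)} = - \frac{6 + 8 \left(-4\right)}{2} = - \frac{6 - 32}{2} = \left(- \frac{1}{2}\right) \left(-26\right) = 13$)
$N{\left(\sqrt{w{\left(-5,-1 \right)} + s{\left(-2 \right)}} \right)} - l = 13 - \frac{1}{2476} = \frac{32187}{2476}$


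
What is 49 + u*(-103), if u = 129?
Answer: -13238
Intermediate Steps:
49 + u*(-103) = 49 + 129*(-103) = 49 - 13287 = -13238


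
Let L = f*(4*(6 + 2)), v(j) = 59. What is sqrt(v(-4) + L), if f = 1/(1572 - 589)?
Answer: 29*sqrt(67827)/983 ≈ 7.6833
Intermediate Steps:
f = 1/983 ≈ 0.0010173
L = 32/983 (L = (4*(6 + 2))/983 = (4*8)/983 = (1/983)*32 = 32/983 ≈ 0.032553)
sqrt(v(-4) + L) = sqrt(59 + 32/983) = sqrt(58029/983) = 29*sqrt(67827)/983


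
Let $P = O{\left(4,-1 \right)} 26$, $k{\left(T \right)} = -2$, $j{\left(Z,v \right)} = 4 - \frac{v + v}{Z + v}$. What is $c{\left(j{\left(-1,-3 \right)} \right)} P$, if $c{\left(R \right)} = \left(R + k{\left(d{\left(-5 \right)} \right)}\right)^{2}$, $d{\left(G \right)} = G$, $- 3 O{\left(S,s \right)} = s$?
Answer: $\frac{13}{6} \approx 2.1667$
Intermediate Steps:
$O{\left(S,s \right)} = - \frac{s}{3}$
$j{\left(Z,v \right)} = 4 - \frac{2 v}{Z + v}$
$c{\left(R \right)} = \left(-2 + R\right)^{2}$ ($c{\left(R \right)} = \left(R - 2\right)^{2} = \left(-2 + R\right)^{2}$)
$P = \frac{26}{3}$ ($P = \left(- \frac{1}{3}\right) \left(-1\right) 26 = \frac{1}{3} \cdot 26 = \frac{26}{3} \approx 8.6667$)
$c{\left(j{\left(-1,-3 \right)} \right)} P = \left(-2 + \frac{2 \left(-3 + 2 \left(-1\right)\right)}{-1 - 3}\right)^{2} \cdot \frac{26}{3} = \left(-2 + \frac{2 \left(-3 - 2\right)}{-4}\right)^{2} \cdot \frac{26}{3} = \left(-2 + 2 \left(- \frac{1}{4}\right) \left(-5\right)\right)^{2} \cdot \frac{26}{3} = \left(-2 + \frac{5}{2}\right)^{2} \cdot \frac{26}{3} = \left(\frac{1}{2}\right)^{2} \cdot \frac{26}{3} = \frac{1}{4} \cdot \frac{26}{3} = \frac{13}{6}$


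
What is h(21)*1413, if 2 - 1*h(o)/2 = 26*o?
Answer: -1537344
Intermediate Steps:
h(o) = 4 - 52*o
h(21)*1413 = (4 - 52*21)*1413 = (4 - 1092)*1413 = -1088*1413 = -1537344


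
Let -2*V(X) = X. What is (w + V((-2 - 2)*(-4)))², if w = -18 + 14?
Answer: 144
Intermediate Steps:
V(X) = -X/2
w = -4
(w + V((-2 - 2)*(-4)))² = (-4 - (-2 - 2)*(-4)/2)² = (-4 - (-2)*(-4))² = (-4 - ½*16)² = (-4 - 8)² = (-12)² = 144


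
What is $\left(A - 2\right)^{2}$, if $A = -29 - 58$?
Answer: $7921$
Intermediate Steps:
$A = -87$
$\left(A - 2\right)^{2} = \left(-87 - 2\right)^{2} = \left(-89\right)^{2} = 7921$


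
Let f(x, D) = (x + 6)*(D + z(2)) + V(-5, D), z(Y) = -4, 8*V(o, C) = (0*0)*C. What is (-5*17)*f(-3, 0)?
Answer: 1020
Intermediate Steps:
V(o, C) = 0 (V(o, C) = ((0*0)*C)/8 = (0*C)/8 = (⅛)*0 = 0)
f(x, D) = (-4 + D)*(6 + x) (f(x, D) = (x + 6)*(D - 4) + 0 = (6 + x)*(-4 + D) + 0 = (-4 + D)*(6 + x) + 0 = (-4 + D)*(6 + x))
(-5*17)*f(-3, 0) = (-5*17)*(-24 - 4*(-3) + 6*0 + 0*(-3)) = -85*(-24 + 12 + 0 + 0) = -85*(-12) = 1020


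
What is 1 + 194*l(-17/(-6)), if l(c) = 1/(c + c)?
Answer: 599/17 ≈ 35.235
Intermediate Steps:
l(c) = 1/(2*c)
1 + 194*l(-17/(-6)) = 1 + 194*(1/(2*((-17/(-6))))) = 1 + 194*(1/(2*((-17*(-1/6))))) = 1 + 194*(1/(2*(17/6))) = 1 + 194*((1/2)*(6/17)) = 1 + 194*(3/17) = 1 + 582/17 = 599/17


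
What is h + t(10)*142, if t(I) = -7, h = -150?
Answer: -1144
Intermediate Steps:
h + t(10)*142 = -150 - 7*142 = -150 - 994 = -1144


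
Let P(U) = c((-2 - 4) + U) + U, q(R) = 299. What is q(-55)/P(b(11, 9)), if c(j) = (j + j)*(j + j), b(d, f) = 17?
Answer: 299/501 ≈ 0.59681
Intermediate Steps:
c(j) = 4*j**2 (c(j) = (2*j)*(2*j) = 4*j**2)
P(U) = U + 4*(-6 + U)**2 (P(U) = 4*((-2 - 4) + U)**2 + U = 4*(-6 + U)**2 + U = U + 4*(-6 + U)**2)
q(-55)/P(b(11, 9)) = 299/(17 + 4*(-6 + 17)**2) = 299/(17 + 4*11**2) = 299/(17 + 4*121) = 299/(17 + 484) = 299/501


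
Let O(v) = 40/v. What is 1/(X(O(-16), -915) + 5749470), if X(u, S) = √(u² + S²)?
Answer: 4599576/26445123554935 - 2*√133957/26445123554935 ≈ 1.7390e-7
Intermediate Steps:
X(u, S) = √(S² + u²)
1/(X(O(-16), -915) + 5749470) = 1/(√((-915)² + (40/(-16))²) + 5749470) = 1/(√(837225 + (40*(-1/16))²) + 5749470) = 1/(√(837225 + (-5/2)²) + 5749470) = 1/(√(837225 + 25/4) + 5749470) = 1/(√(3348925/4) + 5749470) = 1/(5*√133957/2 + 5749470) = 1/(5749470 + 5*√133957/2)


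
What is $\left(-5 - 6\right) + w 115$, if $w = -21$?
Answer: $-2426$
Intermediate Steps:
$\left(-5 - 6\right) + w 115 = \left(-5 - 6\right) - 2415 = -11 - 2415 = -2426$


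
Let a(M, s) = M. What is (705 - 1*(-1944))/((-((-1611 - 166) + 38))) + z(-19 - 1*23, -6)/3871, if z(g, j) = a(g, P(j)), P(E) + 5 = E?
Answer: 1454463/961667 ≈ 1.5124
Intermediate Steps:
P(E) = -5 + E
z(g, j) = g
(705 - 1*(-1944))/((-((-1611 - 166) + 38))) + z(-19 - 1*23, -6)/3871 = (705 - 1*(-1944))/((-((-1611 - 166) + 38))) + (-19 - 1*23)/3871 = (705 + 1944)/((-(-1777 + 38))) + (-19 - 23)*(1/3871) = 2649/((-1*(-1739))) - 42*1/3871 = 2649/1739 - 6/553 = 1454463/961667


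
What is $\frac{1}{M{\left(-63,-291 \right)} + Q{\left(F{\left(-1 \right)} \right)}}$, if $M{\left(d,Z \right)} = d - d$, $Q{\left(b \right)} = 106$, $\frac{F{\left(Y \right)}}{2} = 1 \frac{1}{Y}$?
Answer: $\frac{1}{106} \approx 0.009434$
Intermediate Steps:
$F{\left(Y \right)} = \frac{2}{Y}$ ($F{\left(Y \right)} = 2 \cdot 1 \frac{1}{Y} = \frac{2}{Y}$)
$M{\left(d,Z \right)} = 0$
$\frac{1}{M{\left(-63,-291 \right)} + Q{\left(F{\left(-1 \right)} \right)}} = \frac{1}{0 + 106} = \frac{1}{106}$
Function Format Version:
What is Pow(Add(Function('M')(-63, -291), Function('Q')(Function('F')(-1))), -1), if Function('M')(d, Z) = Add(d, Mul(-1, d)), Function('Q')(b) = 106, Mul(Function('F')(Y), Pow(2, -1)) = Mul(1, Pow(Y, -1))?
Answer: Rational(1, 106) ≈ 0.0094340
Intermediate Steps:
Function('F')(Y) = Mul(2, Pow(Y, -1)) (Function('F')(Y) = Mul(2, Mul(1, Pow(Y, -1))) = Mul(2, Pow(Y, -1)))
Function('M')(d, Z) = 0
Pow(Add(Function('M')(-63, -291), Function('Q')(Function('F')(-1))), -1) = Pow(Add(0, 106), -1) = Pow(106, -1) = Rational(1, 106)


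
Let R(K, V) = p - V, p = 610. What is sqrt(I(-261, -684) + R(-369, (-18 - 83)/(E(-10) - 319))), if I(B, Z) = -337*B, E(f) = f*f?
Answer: 2*sqrt(1061934942)/219 ≈ 297.60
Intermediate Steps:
E(f) = f**2
R(K, V) = 610 - V
sqrt(I(-261, -684) + R(-369, (-18 - 83)/(E(-10) - 319))) = sqrt(-337*(-261) + (610 - (-18 - 83)/((-10)**2 - 319))) = sqrt(87957 + (610 - (-101)/(100 - 319))) = sqrt(87957 + (610 - (-101)/(-219))) = sqrt(87957 + (610 - (-101)*(-1)/219)) = sqrt(87957 + (610 - 1*101/219)) = sqrt(87957 + (610 - 101/219)) = sqrt(87957 + 133489/219) = sqrt(19396072/219) = 2*sqrt(1061934942)/219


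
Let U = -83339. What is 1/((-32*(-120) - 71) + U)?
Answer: -1/79570 ≈ -1.2568e-5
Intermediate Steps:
1/((-32*(-120) - 71) + U) = 1/((-32*(-120) - 71) - 83339) = 1/((3840 - 71) - 83339) = 1/(3769 - 83339) = 1/(-79570) = -1/79570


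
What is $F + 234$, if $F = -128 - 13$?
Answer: $93$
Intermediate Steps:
$F = -141$ ($F = -128 - 13 = -141$)
$F + 234 = -141 + 234 = 93$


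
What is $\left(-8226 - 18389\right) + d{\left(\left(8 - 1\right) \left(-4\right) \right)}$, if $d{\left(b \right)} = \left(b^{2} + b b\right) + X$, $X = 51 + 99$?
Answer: $-24897$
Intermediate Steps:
$X = 150$
$d{\left(b \right)} = 150 + 2 b^{2}$ ($d{\left(b \right)} = \left(b^{2} + b b\right) + 150 = \left(b^{2} + b^{2}\right) + 150 = 2 b^{2} + 150 = 150 + 2 b^{2}$)
$\left(-8226 - 18389\right) + d{\left(\left(8 - 1\right) \left(-4\right) \right)} = \left(-8226 - 18389\right) + \left(150 + 2 \left(\left(8 - 1\right) \left(-4\right)\right)^{2}\right) = \left(-8226 - 18389\right) + \left(150 + 2 \left(7 \left(-4\right)\right)^{2}\right) = -26615 + \left(150 + 2 \left(-28\right)^{2}\right) = -26615 + \left(150 + 2 \cdot 784\right) = -26615 + \left(150 + 1568\right) = -26615 + 1718 = -24897$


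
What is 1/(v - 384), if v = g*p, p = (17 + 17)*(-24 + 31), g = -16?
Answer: -1/4192 ≈ -0.00023855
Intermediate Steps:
p = 238 (p = 34*7 = 238)
v = -3808 (v = -16*238 = -3808)
1/(v - 384) = 1/(-3808 - 384) = 1/(-4192) = -1/4192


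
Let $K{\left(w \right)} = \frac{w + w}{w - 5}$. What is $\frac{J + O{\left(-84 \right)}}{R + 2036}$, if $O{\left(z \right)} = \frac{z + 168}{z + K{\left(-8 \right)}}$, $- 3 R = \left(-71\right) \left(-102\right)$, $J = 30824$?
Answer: $- \frac{8291383}{101682} \approx -81.542$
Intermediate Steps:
$K{\left(w \right)} = \frac{2 w}{-5 + w}$
$R = -2414$ ($R = - \frac{\left(-71\right) \left(-102\right)}{3} = \left(- \frac{1}{3}\right) 7242 = -2414$)
$O{\left(z \right)} = \frac{168 + z}{\frac{16}{13} + z}$ ($O{\left(z \right)} = \frac{z + 168}{z + 2 \left(-8\right) \frac{1}{-5 - 8}} = \frac{168 + z}{z + 2 \left(-8\right) \frac{1}{-13}} = \frac{168 + z}{z + 2 \left(-8\right) \left(- \frac{1}{13}\right)} = \frac{168 + z}{z + \frac{16}{13}} = \frac{168 + z}{\frac{16}{13} + z}$)
$\frac{J + O{\left(-84 \right)}}{R + 2036} = \frac{30824 + \frac{13 \left(168 - 84\right)}{16 + 13 \left(-84\right)}}{-2414 + 2036} = \frac{30824 + 13 \frac{1}{16 - 1092} \cdot 84}{-378} = \left(30824 + 13 \frac{1}{-1076} \cdot 84\right) \left(- \frac{1}{378}\right) = \left(30824 + 13 \left(- \frac{1}{1076}\right) 84\right) \left(- \frac{1}{378}\right) = \left(30824 - \frac{273}{269}\right) \left(- \frac{1}{378}\right) = \frac{8291383}{269} \left(- \frac{1}{378}\right) = - \frac{8291383}{101682}$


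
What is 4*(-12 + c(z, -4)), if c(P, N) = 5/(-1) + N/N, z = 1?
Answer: -64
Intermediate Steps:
c(P, N) = -4 (c(P, N) = 5*(-1) + 1 = -5 + 1 = -4)
4*(-12 + c(z, -4)) = 4*(-12 - 4) = 4*(-16) = -64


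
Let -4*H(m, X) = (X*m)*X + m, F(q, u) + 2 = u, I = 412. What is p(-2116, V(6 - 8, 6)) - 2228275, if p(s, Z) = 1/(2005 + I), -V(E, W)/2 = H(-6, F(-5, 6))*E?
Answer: -5385740674/2417 ≈ -2.2283e+6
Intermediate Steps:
F(q, u) = -2 + u
H(m, X) = -m/4 - m*X²/4 (H(m, X) = -((X*m)*X + m)/4 = -(m*X² + m)/4 = -(m + m*X²)/4 = -m/4 - m*X²/4)
V(E, W) = -51*E (V(E, W) = -2*(-¼*(-6)*(1 + (-2 + 6)²))*E = -2*(-¼*(-6)*(1 + 4²))*E = -2*(-¼*(-6)*(1 + 16))*E = -2*(-¼*(-6)*17)*E = -51*E)
p(s, Z) = 1/2417 (p(s, Z) = 1/(2005 + 412) = 1/2417)
p(-2116, V(6 - 8, 6)) - 2228275 = 1/2417 - 2228275 = -5385740674/2417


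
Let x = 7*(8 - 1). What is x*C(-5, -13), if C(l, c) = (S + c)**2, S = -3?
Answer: 12544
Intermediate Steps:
x = 49 (x = 7*7 = 49)
C(l, c) = (-3 + c)**2
x*C(-5, -13) = 49*(-3 - 13)**2 = 49*(-16)**2 = 49*256 = 12544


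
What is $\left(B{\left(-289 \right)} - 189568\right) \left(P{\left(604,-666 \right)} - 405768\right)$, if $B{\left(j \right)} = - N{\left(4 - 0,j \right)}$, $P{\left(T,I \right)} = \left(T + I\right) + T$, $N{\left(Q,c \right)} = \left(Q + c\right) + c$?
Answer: $76585282644$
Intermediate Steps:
$N{\left(Q,c \right)} = Q + 2 c$
$P{\left(T,I \right)} = I + 2 T$ ($P{\left(T,I \right)} = \left(I + T\right) + T = I + 2 T$)
$B{\left(j \right)} = -4 - 2 j$ ($B{\left(j \right)} = - (\left(4 - 0\right) + 2 j) = - (\left(4 + 0\right) + 2 j) = - (4 + 2 j) = -4 - 2 j$)
$\left(B{\left(-289 \right)} - 189568\right) \left(P{\left(604,-666 \right)} - 405768\right) = \left(\left(-4 - -578\right) - 189568\right) \left(\left(-666 + 2 \cdot 604\right) - 405768\right) = \left(\left(-4 + 578\right) - 189568\right) \left(\left(-666 + 1208\right) - 405768\right) = \left(574 - 189568\right) \left(542 - 405768\right) = \left(-188994\right) \left(-405226\right) = 76585282644$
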